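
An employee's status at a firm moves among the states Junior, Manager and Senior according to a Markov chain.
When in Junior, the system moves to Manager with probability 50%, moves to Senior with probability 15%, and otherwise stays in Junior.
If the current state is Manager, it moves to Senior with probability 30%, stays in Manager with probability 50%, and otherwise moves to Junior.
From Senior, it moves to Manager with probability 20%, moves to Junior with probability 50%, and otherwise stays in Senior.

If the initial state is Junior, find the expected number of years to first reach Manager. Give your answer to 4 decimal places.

2.2368

Let t(s) be the expected number of years to first reach Manager from state s, with t(Manager) = 0. Conditioning on the first year:
t(Junior) = 1 + 0.35·t(Junior) + 0.15·t(Senior)
t(Senior) = 1 + 0.5·t(Junior) + 0.3·t(Senior)
Solving: t(Junior) = 2.2368, t(Senior) = 3.0263.
Expected years from Junior to Manager: 2.2368.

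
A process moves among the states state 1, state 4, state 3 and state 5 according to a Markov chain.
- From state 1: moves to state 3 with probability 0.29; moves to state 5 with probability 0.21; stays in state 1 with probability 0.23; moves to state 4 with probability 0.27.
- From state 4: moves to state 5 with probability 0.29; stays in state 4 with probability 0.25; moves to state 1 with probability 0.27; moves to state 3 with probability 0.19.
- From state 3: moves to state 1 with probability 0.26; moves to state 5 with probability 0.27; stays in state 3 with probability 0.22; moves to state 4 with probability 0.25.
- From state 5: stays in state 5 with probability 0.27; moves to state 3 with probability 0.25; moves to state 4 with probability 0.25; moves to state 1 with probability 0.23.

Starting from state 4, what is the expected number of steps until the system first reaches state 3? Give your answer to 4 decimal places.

4.3322

Let t(s) be the expected number of steps to first reach state 3 from state s, with t(state 3) = 0. Conditioning on the first step:
t(state 1) = 1 + 0.23·t(state 1) + 0.27·t(state 4) + 0.21·t(state 5)
t(state 4) = 1 + 0.27·t(state 1) + 0.25·t(state 4) + 0.29·t(state 5)
t(state 5) = 1 + 0.23·t(state 1) + 0.25·t(state 4) + 0.27·t(state 5)
Solving: t(state 1) = 3.9341, t(state 4) = 4.3322, t(state 5) = 4.0930.
Expected steps from state 4 to state 3: 4.3322.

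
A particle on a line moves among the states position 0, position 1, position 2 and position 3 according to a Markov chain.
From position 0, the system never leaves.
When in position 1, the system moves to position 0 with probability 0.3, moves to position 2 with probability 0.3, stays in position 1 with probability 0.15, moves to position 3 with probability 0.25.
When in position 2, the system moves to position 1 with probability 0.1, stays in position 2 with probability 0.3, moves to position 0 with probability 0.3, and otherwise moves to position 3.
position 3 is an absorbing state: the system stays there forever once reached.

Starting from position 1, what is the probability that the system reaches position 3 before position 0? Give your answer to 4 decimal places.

0.4690

Let h(s) be the probability of absorption at position 3 starting from transient state s. Then h(position 3) = 1 and h(position 0) = 0. By first-step analysis:
h(position 1) = 0.3·0 + 0.15·h(position 1) + 0.3·h(position 2) + 0.25·1
h(position 2) = 0.3·0 + 0.1·h(position 1) + 0.3·h(position 2) + 0.3·1
Solving: h(position 1) = 0.4690, h(position 2) = 0.4956.
Starting from position 1, the probability is 0.4690.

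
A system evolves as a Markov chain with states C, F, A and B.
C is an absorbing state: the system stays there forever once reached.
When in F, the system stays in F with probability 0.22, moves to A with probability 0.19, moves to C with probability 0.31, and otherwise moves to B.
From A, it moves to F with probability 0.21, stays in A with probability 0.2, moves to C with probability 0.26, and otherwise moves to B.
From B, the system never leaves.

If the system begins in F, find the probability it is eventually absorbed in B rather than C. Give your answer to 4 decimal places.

Let h(s) be the probability of absorption at B starting from transient state s. Then h(B) = 1 and h(C) = 0. By first-step analysis:
h(F) = 0.31·0 + 0.22·h(F) + 0.19·h(A) + 0.28·1
h(A) = 0.26·0 + 0.21·h(F) + 0.2·h(A) + 0.33·1
Solving: h(F) = 0.4908, h(A) = 0.5413.
Starting from F, the probability is 0.4908.

0.4908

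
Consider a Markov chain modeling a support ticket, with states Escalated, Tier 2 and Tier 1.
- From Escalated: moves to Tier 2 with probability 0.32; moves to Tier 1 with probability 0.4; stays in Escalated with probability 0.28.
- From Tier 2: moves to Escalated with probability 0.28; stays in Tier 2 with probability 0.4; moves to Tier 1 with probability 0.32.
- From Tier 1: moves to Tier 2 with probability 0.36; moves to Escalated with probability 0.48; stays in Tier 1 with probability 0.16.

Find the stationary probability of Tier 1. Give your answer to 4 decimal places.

0.2993

Let the stationary distribution be π with π = πP and π_1 + π_2 + π_3 = 1.
π_1 = 0.28·π_1 + 0.28·π_2 + 0.48·π_3
π_2 = 0.32·π_1 + 0.4·π_2 + 0.36·π_3
Solving with the normalization constraint gives π = (0.3399, 0.3608, 0.2993).
So the stationary probability of Tier 1 is 0.2993.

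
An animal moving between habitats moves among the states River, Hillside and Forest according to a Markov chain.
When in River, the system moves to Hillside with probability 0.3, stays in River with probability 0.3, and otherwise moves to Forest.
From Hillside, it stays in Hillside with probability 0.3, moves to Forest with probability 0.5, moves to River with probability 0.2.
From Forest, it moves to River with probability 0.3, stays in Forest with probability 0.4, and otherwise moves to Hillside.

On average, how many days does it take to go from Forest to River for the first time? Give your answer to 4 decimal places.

3.7037

Let t(s) be the expected number of days to first reach River from state s, with t(River) = 0. Conditioning on the first day:
t(Hillside) = 1 + 0.3·t(Hillside) + 0.5·t(Forest)
t(Forest) = 1 + 0.3·t(Hillside) + 0.4·t(Forest)
Solving: t(Hillside) = 4.0741, t(Forest) = 3.7037.
Expected days from Forest to River: 3.7037.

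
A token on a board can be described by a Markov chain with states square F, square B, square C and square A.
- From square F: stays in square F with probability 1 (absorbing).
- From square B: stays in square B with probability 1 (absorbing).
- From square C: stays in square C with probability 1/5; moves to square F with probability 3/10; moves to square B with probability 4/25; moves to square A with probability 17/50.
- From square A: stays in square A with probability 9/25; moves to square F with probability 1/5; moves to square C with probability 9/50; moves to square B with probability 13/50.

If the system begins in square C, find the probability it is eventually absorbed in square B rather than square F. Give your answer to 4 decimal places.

0.4232

Let h(s) be the probability of absorption at square B starting from transient state s. Then h(square B) = 1 and h(square F) = 0. By first-step analysis:
h(square C) = 0.3·0 + 0.16·1 + 0.2·h(square C) + 0.34·h(square A)
h(square A) = 0.2·0 + 0.26·1 + 0.18·h(square C) + 0.36·h(square A)
Solving: h(square C) = 0.4232, h(square A) = 0.5253.
Starting from square C, the probability is 0.4232.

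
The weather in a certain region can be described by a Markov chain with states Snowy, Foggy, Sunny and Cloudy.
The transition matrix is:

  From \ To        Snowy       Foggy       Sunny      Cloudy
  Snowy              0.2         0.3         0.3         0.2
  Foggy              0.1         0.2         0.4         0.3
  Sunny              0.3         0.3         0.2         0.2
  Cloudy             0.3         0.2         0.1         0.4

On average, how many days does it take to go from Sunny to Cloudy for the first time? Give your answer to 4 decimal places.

4.4000

Let t(s) be the expected number of days to first reach Cloudy from state s, with t(Cloudy) = 0. Conditioning on the first day:
t(Snowy) = 1 + 0.2·t(Snowy) + 0.3·t(Foggy) + 0.3·t(Sunny)
t(Foggy) = 1 + 0.1·t(Snowy) + 0.2·t(Foggy) + 0.4·t(Sunny)
t(Sunny) = 1 + 0.3·t(Snowy) + 0.3·t(Foggy) + 0.2·t(Sunny)
Solving: t(Snowy) = 4.4000, t(Foggy) = 4.0000, t(Sunny) = 4.4000.
Expected days from Sunny to Cloudy: 4.4000.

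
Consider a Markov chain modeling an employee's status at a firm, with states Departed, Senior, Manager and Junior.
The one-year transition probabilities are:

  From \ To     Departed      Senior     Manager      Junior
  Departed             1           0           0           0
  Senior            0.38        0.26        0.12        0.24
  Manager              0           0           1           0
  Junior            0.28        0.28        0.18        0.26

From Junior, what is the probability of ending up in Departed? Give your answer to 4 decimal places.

0.6528

Let h(s) be the probability of absorption at Departed starting from transient state s. Then h(Departed) = 1 and h(Manager) = 0. By first-step analysis:
h(Senior) = 0.38·1 + 0.26·h(Senior) + 0.12·0 + 0.24·h(Junior)
h(Junior) = 0.28·1 + 0.28·h(Senior) + 0.18·0 + 0.26·h(Junior)
Solving: h(Senior) = 0.7252, h(Junior) = 0.6528.
Starting from Junior, the probability is 0.6528.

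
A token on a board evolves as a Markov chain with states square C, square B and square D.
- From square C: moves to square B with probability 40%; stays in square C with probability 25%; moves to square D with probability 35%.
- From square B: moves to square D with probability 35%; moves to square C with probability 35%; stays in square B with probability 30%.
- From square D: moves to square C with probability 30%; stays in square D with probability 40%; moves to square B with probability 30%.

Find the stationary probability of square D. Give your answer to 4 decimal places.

0.3684

Let the stationary distribution be π with π = πP and π_1 + π_2 + π_3 = 1.
π_1 = 0.25·π_1 + 0.35·π_2 + 0.3·π_3
π_2 = 0.4·π_1 + 0.3·π_2 + 0.3·π_3
Solving with the normalization constraint gives π = (0.3014, 0.3301, 0.3684).
So the stationary probability of square D is 0.3684.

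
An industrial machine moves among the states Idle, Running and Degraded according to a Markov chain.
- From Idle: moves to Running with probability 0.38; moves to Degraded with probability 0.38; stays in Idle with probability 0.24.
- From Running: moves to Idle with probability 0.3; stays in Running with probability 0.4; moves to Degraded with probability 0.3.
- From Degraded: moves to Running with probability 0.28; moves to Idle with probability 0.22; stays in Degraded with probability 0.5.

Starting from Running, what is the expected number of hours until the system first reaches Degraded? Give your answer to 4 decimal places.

Let t(s) be the expected number of hours to first reach Degraded from state s, with t(Degraded) = 0. Conditioning on the first hour:
t(Idle) = 1 + 0.24·t(Idle) + 0.38·t(Running)
t(Running) = 1 + 0.3·t(Idle) + 0.4·t(Running)
Solving: t(Idle) = 2.8655, t(Running) = 3.0994.
Expected hours from Running to Degraded: 3.0994.

3.0994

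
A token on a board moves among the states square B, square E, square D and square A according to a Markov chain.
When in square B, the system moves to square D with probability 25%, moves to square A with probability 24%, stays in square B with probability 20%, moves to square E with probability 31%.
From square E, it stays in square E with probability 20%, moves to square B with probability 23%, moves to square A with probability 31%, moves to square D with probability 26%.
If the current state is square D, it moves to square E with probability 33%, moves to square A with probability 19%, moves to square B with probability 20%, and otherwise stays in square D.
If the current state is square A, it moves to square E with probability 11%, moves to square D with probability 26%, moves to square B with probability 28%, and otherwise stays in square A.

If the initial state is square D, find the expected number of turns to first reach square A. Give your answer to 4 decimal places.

4.2547

Let t(s) be the expected number of turns to first reach square A from state s, with t(square A) = 0. Conditioning on the first turn:
t(square B) = 1 + 0.2·t(square B) + 0.31·t(square E) + 0.25·t(square D)
t(square E) = 1 + 0.23·t(square B) + 0.2·t(square E) + 0.26·t(square D)
t(square D) = 1 + 0.2·t(square B) + 0.33·t(square E) + 0.28·t(square D)
Solving: t(square B) = 4.0511, t(square E) = 3.7975, t(square D) = 4.2547.
Expected turns from square D to square A: 4.2547.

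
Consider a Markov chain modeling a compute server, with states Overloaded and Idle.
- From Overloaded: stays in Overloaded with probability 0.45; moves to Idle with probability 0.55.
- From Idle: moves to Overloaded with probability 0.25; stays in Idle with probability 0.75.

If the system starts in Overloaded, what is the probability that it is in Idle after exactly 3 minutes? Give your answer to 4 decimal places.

Propagate the distribution vector 3 minutes from Overloaded.
After 0 minutes: (1.0000, 0.0000)
After 1 minute: (0.4500, 0.5500)
After 2 minutes: (0.3400, 0.6600)
After 3 minutes: (0.3180, 0.6820)
P(in Idle after 3 minutes) = 0.6820

0.6820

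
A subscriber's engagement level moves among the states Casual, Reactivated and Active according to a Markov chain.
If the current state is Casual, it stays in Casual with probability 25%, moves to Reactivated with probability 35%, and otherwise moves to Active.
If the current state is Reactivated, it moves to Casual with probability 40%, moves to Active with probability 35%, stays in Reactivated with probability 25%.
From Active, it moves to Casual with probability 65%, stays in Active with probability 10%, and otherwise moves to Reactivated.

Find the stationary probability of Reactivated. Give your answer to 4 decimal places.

0.2912

Let the stationary distribution be π with π = πP and π_1 + π_2 + π_3 = 1.
π_1 = 0.25·π_1 + 0.4·π_2 + 0.65·π_3
π_2 = 0.35·π_1 + 0.25·π_2 + 0.25·π_3
Solving with the normalization constraint gives π = (0.4123, 0.2912, 0.2965).
So the stationary probability of Reactivated is 0.2912.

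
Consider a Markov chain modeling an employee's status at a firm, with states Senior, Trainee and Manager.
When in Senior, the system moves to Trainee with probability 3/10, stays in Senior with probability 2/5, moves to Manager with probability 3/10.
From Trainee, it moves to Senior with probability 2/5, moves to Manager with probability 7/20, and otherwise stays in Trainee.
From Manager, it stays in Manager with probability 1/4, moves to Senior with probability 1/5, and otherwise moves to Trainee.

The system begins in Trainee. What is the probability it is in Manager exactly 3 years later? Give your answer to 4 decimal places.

Propagate the distribution vector 3 years from Trainee.
After 0 years: (0.0000, 1.0000, 0.0000)
After 1 year: (0.4000, 0.2500, 0.3500)
After 2 years: (0.3300, 0.3750, 0.2950)
After 3 years: (0.3410, 0.3550, 0.3040)
P(in Manager after 3 years) = 0.3040

0.3040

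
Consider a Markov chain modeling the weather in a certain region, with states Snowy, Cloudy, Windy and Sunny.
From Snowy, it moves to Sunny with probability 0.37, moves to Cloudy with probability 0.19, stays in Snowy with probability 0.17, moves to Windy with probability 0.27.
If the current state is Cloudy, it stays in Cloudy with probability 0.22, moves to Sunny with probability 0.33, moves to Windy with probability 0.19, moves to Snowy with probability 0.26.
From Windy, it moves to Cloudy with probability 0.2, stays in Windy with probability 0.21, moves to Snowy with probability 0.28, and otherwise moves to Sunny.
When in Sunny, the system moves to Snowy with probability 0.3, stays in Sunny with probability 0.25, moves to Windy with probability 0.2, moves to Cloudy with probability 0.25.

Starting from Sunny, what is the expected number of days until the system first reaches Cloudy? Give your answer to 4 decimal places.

4.4787

Let t(s) be the expected number of days to first reach Cloudy from state s, with t(Cloudy) = 0. Conditioning on the first day:
t(Snowy) = 1 + 0.17·t(Snowy) + 0.27·t(Windy) + 0.37·t(Sunny)
t(Windy) = 1 + 0.28·t(Snowy) + 0.21·t(Windy) + 0.31·t(Sunny)
t(Sunny) = 1 + 0.3·t(Snowy) + 0.2·t(Windy) + 0.25·t(Sunny)
Solving: t(Snowy) = 4.7302, t(Windy) = 4.6998, t(Sunny) = 4.4787.
Expected days from Sunny to Cloudy: 4.4787.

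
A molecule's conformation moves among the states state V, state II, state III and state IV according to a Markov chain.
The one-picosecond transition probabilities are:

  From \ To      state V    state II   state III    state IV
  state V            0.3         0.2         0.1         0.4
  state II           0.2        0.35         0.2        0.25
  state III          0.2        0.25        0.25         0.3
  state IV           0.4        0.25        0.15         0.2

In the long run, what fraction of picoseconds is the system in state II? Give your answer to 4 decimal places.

Let the stationary distribution be π with π = πP and π_1 + π_2 + π_3 + π_4 = 1.
π_1 = 0.3·π_1 + 0.2·π_2 + 0.2·π_3 + 0.4·π_4
π_2 = 0.2·π_1 + 0.35·π_2 + 0.25·π_3 + 0.25·π_4
π_3 = 0.1·π_1 + 0.2·π_2 + 0.25·π_3 + 0.15·π_4
Solving with the normalization constraint gives π = (0.2860, 0.2619, 0.1653, 0.2868).
So the stationary probability of state II is 0.2619.

0.2619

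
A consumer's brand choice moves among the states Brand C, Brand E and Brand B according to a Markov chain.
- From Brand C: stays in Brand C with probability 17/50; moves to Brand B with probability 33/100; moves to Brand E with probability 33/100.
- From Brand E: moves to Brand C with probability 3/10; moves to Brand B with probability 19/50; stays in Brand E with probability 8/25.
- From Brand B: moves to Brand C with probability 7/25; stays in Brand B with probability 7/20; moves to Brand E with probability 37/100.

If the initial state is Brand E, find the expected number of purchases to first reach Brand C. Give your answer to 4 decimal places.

3.4174

Let t(s) be the expected number of purchases to first reach Brand C from state s, with t(Brand C) = 0. Conditioning on the first purchase:
t(Brand E) = 1 + 0.32·t(Brand E) + 0.38·t(Brand B)
t(Brand B) = 1 + 0.37·t(Brand E) + 0.35·t(Brand B)
Solving: t(Brand E) = 3.4174, t(Brand B) = 3.4837.
Expected purchases from Brand E to Brand C: 3.4174.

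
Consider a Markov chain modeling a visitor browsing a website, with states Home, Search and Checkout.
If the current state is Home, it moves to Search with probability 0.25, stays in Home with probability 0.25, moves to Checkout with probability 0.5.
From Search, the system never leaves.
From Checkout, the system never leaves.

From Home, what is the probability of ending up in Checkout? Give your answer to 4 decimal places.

Let h(s) be the probability of absorption at Checkout starting from transient state s. Then h(Checkout) = 1 and h(Search) = 0. By first-step analysis:
h(Home) = 0.25·h(Home) + 0.25·0 + 0.5·1
Solving: h(Home) = 0.6667.
Starting from Home, the probability is 0.6667.

0.6667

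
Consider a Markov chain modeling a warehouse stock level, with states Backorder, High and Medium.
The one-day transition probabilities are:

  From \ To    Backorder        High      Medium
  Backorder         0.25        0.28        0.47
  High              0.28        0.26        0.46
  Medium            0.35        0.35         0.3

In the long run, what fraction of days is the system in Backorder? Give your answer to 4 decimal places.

Let the stationary distribution be π with π = πP and π_1 + π_2 + π_3 = 1.
π_1 = 0.25·π_1 + 0.28·π_2 + 0.35·π_3
π_2 = 0.28·π_1 + 0.26·π_2 + 0.35·π_3
Solving with the normalization constraint gives π = (0.2990, 0.3019, 0.3991).
So the stationary probability of Backorder is 0.2990.

0.2990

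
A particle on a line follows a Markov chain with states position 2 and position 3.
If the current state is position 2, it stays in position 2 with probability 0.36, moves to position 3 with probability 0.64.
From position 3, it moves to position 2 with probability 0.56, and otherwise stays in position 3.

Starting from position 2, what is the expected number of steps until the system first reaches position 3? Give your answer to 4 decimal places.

1.5625

Let t(s) be the expected number of steps to first reach position 3 from state s, with t(position 3) = 0. Conditioning on the first step:
t(position 2) = 1 + 0.36·t(position 2)
Solving: t(position 2) = 1.5625.
Expected steps from position 2 to position 3: 1.5625.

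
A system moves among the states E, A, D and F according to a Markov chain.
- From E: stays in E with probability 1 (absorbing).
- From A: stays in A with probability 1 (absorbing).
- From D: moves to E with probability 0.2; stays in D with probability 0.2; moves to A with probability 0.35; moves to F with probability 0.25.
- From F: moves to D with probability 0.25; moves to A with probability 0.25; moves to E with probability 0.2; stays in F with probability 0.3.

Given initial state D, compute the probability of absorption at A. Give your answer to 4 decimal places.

0.6181

Let h(s) be the probability of absorption at A starting from transient state s. Then h(A) = 1 and h(E) = 0. By first-step analysis:
h(D) = 0.2·0 + 0.35·1 + 0.2·h(D) + 0.25·h(F)
h(F) = 0.2·0 + 0.25·1 + 0.25·h(D) + 0.3·h(F)
Solving: h(D) = 0.6181, h(F) = 0.5779.
Starting from D, the probability is 0.6181.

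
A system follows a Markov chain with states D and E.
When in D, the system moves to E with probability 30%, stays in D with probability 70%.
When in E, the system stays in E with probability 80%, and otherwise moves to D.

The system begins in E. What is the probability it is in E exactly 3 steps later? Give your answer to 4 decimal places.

Propagate the distribution vector 3 steps from E.
After 0 steps: (0.0000, 1.0000)
After 1 step: (0.2000, 0.8000)
After 2 steps: (0.3000, 0.7000)
After 3 steps: (0.3500, 0.6500)
P(in E after 3 steps) = 0.6500

0.6500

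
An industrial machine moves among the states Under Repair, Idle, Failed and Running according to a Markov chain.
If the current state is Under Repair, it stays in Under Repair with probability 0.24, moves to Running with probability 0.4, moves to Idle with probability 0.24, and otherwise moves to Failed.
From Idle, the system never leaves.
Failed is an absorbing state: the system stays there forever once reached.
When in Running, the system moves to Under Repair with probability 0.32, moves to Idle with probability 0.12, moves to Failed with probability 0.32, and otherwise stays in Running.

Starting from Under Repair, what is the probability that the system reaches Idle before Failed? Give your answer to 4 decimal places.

0.5125

Let h(s) be the probability of absorption at Idle starting from transient state s. Then h(Idle) = 1 and h(Failed) = 0. By first-step analysis:
h(Under Repair) = 0.24·h(Under Repair) + 0.24·1 + 0.12·0 + 0.4·h(Running)
h(Running) = 0.32·h(Under Repair) + 0.12·1 + 0.32·0 + 0.24·h(Running)
Solving: h(Under Repair) = 0.5125, h(Running) = 0.3737.
Starting from Under Repair, the probability is 0.5125.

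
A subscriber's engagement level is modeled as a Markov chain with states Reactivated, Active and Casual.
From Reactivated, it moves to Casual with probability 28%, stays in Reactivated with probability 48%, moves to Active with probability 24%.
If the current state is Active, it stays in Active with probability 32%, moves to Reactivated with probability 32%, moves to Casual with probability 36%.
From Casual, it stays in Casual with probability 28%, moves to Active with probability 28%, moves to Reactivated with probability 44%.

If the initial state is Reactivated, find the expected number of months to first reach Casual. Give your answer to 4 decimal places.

3.3237

Let t(s) be the expected number of months to first reach Casual from state s, with t(Casual) = 0. Conditioning on the first month:
t(Reactivated) = 1 + 0.48·t(Reactivated) + 0.24·t(Active)
t(Active) = 1 + 0.32·t(Reactivated) + 0.32·t(Active)
Solving: t(Reactivated) = 3.3237, t(Active) = 3.0347.
Expected months from Reactivated to Casual: 3.3237.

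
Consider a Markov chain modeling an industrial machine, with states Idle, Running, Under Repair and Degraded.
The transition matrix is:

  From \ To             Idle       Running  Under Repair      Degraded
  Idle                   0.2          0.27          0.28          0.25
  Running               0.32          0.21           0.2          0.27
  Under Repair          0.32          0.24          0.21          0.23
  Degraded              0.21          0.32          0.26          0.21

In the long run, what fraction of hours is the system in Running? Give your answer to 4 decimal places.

0.2593

Let the stationary distribution be π with π = πP and π_1 + π_2 + π_3 + π_4 = 1.
π_1 = 0.2·π_1 + 0.32·π_2 + 0.32·π_3 + 0.21·π_4
π_2 = 0.27·π_1 + 0.21·π_2 + 0.24·π_3 + 0.32·π_4
π_3 = 0.28·π_1 + 0.2·π_2 + 0.21·π_3 + 0.26·π_4
Solving with the normalization constraint gives π = (0.2621, 0.2593, 0.2378, 0.2408).
So the stationary probability of Running is 0.2593.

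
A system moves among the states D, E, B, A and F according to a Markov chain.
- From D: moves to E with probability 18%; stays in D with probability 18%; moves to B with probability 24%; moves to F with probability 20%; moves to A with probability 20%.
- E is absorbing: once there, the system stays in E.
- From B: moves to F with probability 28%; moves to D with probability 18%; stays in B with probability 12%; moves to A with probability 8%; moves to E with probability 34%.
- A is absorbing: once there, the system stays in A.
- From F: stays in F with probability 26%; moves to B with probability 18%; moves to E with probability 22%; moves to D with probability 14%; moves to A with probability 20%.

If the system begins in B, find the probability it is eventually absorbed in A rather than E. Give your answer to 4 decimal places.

0.3187

Let h(s) be the probability of absorption at A starting from transient state s. Then h(A) = 1 and h(E) = 0. By first-step analysis:
h(D) = 0.18·h(D) + 0.18·0 + 0.24·h(B) + 0.2·1 + 0.2·h(F)
h(B) = 0.18·h(D) + 0.34·0 + 0.12·h(B) + 0.08·1 + 0.28·h(F)
h(F) = 0.14·h(D) + 0.22·0 + 0.18·h(B) + 0.2·1 + 0.26·h(F)
Solving: h(D) = 0.4424, h(B) = 0.3187, h(F) = 0.4315.
Starting from B, the probability is 0.3187.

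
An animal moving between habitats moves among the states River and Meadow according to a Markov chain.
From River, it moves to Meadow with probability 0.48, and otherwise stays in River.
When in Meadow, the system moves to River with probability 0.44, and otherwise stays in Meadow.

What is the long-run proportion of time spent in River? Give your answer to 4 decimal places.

Let the stationary distribution be π with π = πP and π_1 + π_2 = 1.
π_1 = 0.52·π_1 + 0.44·π_2
Solving with the normalization constraint gives π = (0.4783, 0.5217).
So the stationary probability of River is 0.4783.

0.4783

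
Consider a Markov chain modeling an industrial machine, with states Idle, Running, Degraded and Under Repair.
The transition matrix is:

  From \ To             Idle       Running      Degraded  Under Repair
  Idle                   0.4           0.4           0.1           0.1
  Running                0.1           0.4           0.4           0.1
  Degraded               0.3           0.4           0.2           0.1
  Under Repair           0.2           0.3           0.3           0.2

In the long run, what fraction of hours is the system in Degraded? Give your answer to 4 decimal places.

Let the stationary distribution be π with π = πP and π_1 + π_2 + π_3 + π_4 = 1.
π_1 = 0.4·π_1 + 0.1·π_2 + 0.3·π_3 + 0.2·π_4
π_2 = 0.4·π_1 + 0.4·π_2 + 0.4·π_3 + 0.3·π_4
π_3 = 0.1·π_1 + 0.4·π_2 + 0.2·π_3 + 0.3·π_4
Solving with the normalization constraint gives π = (0.2346, 0.3889, 0.2654, 0.1111).
So the stationary probability of Degraded is 0.2654.

0.2654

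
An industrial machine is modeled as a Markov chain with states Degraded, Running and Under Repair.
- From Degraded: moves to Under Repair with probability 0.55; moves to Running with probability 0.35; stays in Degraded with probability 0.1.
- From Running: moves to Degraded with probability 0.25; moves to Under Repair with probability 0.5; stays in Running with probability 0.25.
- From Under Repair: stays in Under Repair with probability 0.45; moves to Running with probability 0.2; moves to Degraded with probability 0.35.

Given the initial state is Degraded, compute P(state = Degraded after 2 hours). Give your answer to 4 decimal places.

Sum over the intermediate state after 1 hour:
P = P(Degraded→Degraded)·P(Degraded→Degraded) + P(Degraded→Running)·P(Running→Degraded) + P(Degraded→Under Repair)·P(Under Repair→Degraded)
  = 0.1×0.1 + 0.35×0.25 + 0.55×0.35
  = 0.0100 + 0.0875 + 0.1925 = 0.2900

0.2900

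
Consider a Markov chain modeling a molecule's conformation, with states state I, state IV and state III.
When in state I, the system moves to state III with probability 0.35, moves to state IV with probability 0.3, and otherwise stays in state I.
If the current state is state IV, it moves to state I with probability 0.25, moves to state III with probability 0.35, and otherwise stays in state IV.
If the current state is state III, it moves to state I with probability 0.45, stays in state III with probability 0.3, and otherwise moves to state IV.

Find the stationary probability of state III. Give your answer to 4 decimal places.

Let the stationary distribution be π with π = πP and π_1 + π_2 + π_3 = 1.
π_1 = 0.35·π_1 + 0.25·π_2 + 0.45·π_3
π_2 = 0.3·π_1 + 0.4·π_2 + 0.25·π_3
Solving with the normalization constraint gives π = (0.3519, 0.3148, 0.3333).
So the stationary probability of state III is 0.3333.

0.3333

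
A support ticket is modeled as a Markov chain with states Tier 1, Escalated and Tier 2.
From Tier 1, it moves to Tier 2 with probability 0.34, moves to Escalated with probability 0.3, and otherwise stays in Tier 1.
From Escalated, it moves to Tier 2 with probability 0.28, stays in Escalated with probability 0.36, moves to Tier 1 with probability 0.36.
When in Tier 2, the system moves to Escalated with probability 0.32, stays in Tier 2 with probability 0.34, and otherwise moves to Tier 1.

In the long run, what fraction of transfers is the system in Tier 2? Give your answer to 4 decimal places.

Let the stationary distribution be π with π = πP and π_1 + π_2 + π_3 = 1.
π_1 = 0.36·π_1 + 0.36·π_2 + 0.34·π_3
π_2 = 0.3·π_1 + 0.36·π_2 + 0.32·π_3
Solving with the normalization constraint gives π = (0.3536, 0.3260, 0.3204).
So the stationary probability of Tier 2 is 0.3204.

0.3204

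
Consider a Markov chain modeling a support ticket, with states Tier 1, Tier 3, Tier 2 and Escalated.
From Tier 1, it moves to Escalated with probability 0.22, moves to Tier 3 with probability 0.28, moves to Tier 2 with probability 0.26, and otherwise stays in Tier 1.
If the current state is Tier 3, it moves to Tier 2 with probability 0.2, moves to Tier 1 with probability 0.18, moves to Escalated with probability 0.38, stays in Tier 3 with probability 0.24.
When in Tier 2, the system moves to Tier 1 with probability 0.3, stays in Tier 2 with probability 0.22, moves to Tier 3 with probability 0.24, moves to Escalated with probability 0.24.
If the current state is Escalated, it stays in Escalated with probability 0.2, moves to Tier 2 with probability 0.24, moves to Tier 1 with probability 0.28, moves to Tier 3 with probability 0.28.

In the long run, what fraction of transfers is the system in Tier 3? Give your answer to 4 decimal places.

Let the stationary distribution be π with π = πP and π_1 + π_2 + π_3 + π_4 = 1.
π_1 = 0.24·π_1 + 0.18·π_2 + 0.3·π_3 + 0.28·π_4
π_2 = 0.28·π_1 + 0.24·π_2 + 0.24·π_3 + 0.28·π_4
π_3 = 0.26·π_1 + 0.2·π_2 + 0.22·π_3 + 0.24·π_4
Solving with the normalization constraint gives π = (0.2486, 0.2604, 0.2300, 0.2610).
So the stationary probability of Tier 3 is 0.2604.

0.2604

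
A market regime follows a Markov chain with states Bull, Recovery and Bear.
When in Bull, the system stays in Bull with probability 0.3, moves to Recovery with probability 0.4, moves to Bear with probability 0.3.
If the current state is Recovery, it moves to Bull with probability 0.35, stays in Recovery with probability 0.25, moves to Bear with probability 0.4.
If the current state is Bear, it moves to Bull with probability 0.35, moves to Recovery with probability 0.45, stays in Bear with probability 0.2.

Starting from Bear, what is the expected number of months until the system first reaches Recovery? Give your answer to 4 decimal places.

2.3077

Let t(s) be the expected number of months to first reach Recovery from state s, with t(Recovery) = 0. Conditioning on the first month:
t(Bull) = 1 + 0.3·t(Bull) + 0.3·t(Bear)
t(Bear) = 1 + 0.35·t(Bull) + 0.2·t(Bear)
Solving: t(Bull) = 2.4176, t(Bear) = 2.3077.
Expected months from Bear to Recovery: 2.3077.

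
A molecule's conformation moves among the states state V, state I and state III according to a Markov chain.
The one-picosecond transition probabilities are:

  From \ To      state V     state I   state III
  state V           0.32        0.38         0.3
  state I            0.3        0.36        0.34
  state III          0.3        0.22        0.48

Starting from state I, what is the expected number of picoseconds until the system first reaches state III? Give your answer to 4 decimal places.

3.0511

Let t(s) be the expected number of picoseconds to first reach state III from state s, with t(state III) = 0. Conditioning on the first picosecond:
t(state V) = 1 + 0.32·t(state V) + 0.38·t(state I)
t(state I) = 1 + 0.3·t(state V) + 0.36·t(state I)
Solving: t(state V) = 3.1756, t(state I) = 3.0511.
Expected picoseconds from state I to state III: 3.0511.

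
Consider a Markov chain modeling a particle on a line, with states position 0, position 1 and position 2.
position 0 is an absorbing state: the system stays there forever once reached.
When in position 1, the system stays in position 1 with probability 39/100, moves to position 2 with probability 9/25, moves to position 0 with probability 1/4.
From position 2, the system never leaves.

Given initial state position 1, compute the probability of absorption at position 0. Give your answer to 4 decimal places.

0.4098

Let h(s) be the probability of absorption at position 0 starting from transient state s. Then h(position 0) = 1 and h(position 2) = 0. By first-step analysis:
h(position 1) = 0.25·1 + 0.39·h(position 1) + 0.36·0
Solving: h(position 1) = 0.4098.
Starting from position 1, the probability is 0.4098.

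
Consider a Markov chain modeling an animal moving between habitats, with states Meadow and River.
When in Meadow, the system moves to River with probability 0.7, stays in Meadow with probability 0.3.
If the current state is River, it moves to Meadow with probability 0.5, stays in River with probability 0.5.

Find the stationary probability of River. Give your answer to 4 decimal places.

0.5833

Let the stationary distribution be π with π = πP and π_1 + π_2 = 1.
π_1 = 0.3·π_1 + 0.5·π_2
Solving with the normalization constraint gives π = (0.4167, 0.5833).
So the stationary probability of River is 0.5833.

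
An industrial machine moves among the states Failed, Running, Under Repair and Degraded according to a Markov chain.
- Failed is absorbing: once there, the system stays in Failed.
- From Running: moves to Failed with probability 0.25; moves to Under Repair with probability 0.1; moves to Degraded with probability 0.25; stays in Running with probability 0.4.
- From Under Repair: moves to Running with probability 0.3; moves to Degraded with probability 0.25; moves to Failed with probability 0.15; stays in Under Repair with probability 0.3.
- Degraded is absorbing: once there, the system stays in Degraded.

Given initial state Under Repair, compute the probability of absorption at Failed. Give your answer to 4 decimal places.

Let h(s) be the probability of absorption at Failed starting from transient state s. Then h(Failed) = 1 and h(Degraded) = 0. By first-step analysis:
h(Running) = 0.25·1 + 0.4·h(Running) + 0.1·h(Under Repair) + 0.25·0
h(Under Repair) = 0.15·1 + 0.3·h(Running) + 0.3·h(Under Repair) + 0.25·0
Solving: h(Running) = 0.4872, h(Under Repair) = 0.4231.
Starting from Under Repair, the probability is 0.4231.

0.4231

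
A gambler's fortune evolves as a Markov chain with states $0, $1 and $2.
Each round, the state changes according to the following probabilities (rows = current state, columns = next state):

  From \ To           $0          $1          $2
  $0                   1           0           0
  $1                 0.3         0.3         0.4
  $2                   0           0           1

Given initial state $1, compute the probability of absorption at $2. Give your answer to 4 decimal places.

Let h(s) be the probability of absorption at $2 starting from transient state s. Then h($2) = 1 and h($0) = 0. By first-step analysis:
h($1) = 0.3·0 + 0.3·h($1) + 0.4·1
Solving: h($1) = 0.5714.
Starting from $1, the probability is 0.5714.

0.5714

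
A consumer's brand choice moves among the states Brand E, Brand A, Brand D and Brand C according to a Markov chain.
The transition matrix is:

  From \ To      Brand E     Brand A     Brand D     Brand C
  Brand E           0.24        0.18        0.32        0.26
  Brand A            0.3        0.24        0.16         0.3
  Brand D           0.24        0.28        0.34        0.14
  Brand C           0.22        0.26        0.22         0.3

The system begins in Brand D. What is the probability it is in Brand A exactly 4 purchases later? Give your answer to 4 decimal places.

0.2405

Propagate the distribution vector 4 purchases from Brand D.
After 0 purchases: (0.0000, 0.0000, 1.0000, 0.0000)
After 1 purchase: (0.2400, 0.2800, 0.3400, 0.1400)
After 2 purchases: (0.2540, 0.2420, 0.2680, 0.2360)
After 3 purchases: (0.2498, 0.2402, 0.2630, 0.2470)
After 4 purchases: (0.2495, 0.2405, 0.2621, 0.2479)
P(in Brand A after 4 purchases) = 0.2405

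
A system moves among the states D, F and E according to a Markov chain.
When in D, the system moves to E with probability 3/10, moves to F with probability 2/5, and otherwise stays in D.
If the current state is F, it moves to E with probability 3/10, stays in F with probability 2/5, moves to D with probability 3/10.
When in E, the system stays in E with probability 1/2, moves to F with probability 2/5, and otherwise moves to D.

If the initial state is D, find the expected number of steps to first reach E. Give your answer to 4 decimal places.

3.3333

Let t(s) be the expected number of steps to first reach E from state s, with t(E) = 0. Conditioning on the first step:
t(D) = 1 + 0.3·t(D) + 0.4·t(F)
t(F) = 1 + 0.3·t(D) + 0.4·t(F)
Solving: t(D) = 3.3333, t(F) = 3.3333.
Expected steps from D to E: 3.3333.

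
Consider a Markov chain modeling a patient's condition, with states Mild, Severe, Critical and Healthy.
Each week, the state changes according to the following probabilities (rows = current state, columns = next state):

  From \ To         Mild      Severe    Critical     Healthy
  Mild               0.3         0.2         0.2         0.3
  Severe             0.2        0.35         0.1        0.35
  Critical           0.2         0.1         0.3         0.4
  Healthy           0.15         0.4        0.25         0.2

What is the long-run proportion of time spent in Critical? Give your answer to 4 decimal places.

Let the stationary distribution be π with π = πP and π_1 + π_2 + π_3 + π_4 = 1.
π_1 = 0.3·π_1 + 0.2·π_2 + 0.2·π_3 + 0.15·π_4
π_2 = 0.2·π_1 + 0.35·π_2 + 0.1·π_3 + 0.4·π_4
π_3 = 0.2·π_1 + 0.1·π_2 + 0.3·π_3 + 0.25·π_4
Solving with the normalization constraint gives π = (0.2053, 0.2825, 0.2077, 0.3045).
So the stationary probability of Critical is 0.2077.

0.2077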